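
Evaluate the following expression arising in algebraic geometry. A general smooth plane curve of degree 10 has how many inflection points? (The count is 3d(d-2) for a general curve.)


For a general smooth plane curve C of degree d, the inflection points are
the intersection of C with its Hessian curve, which has degree 3(d-2).
By Bezout, the total intersection number is d * 3(d-2) = 10 * 24 = 240.
For a general curve every flex is ordinary, so each contributes
multiplicity 1 to C·Hess(C), and the number of distinct inflection
points is 3d(d-2).
Inflection points = 3*10*(10-2) = 3*10*8 = 240

240


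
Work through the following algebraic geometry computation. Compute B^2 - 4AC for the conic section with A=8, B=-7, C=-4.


The discriminant of a conic Ax^2 + Bxy + Cy^2 + ... = 0 is B^2 - 4AC.
B^2 = (-7)^2 = 49
4AC = 4*8*(-4) = -128
Discriminant = 49 + 128 = 177

177


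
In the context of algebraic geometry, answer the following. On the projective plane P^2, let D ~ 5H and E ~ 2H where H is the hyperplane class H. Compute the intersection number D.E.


Using bilinearity of the intersection pairing on the projective plane P^2:
(aH).(bH) = ab * (H.H)
We have H^2 = 1 (Bezout).
D.E = (5H).(2H) = 5*2*1
= 10*1
= 10

10


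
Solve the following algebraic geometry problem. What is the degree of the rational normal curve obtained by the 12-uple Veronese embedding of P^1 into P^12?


The rational normal curve in P^12 is the image of P^1 under the 12-uple Veronese.
A general hyperplane in P^12 pulls back to a degree-12 form on P^1, which has 12 zeros,
so the curve meets a general hyperplane in 12 points. Degree = 12.

12


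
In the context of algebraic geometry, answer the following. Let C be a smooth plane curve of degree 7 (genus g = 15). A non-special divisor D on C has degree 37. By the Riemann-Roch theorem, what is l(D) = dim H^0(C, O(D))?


First, compute the genus of a smooth plane curve of degree 7:
g = (d-1)(d-2)/2 = (7-1)(7-2)/2 = 15
For a non-special divisor D (i.e., h^1(D) = 0), Riemann-Roch gives:
l(D) = deg(D) - g + 1
Since deg(D) = 37 >= 2g - 1 = 29, D is non-special.
l(D) = 37 - 15 + 1 = 23

23


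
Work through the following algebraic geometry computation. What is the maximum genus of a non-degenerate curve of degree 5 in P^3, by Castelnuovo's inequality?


Castelnuovo's bound: write d - 1 = m(r-1) + epsilon with 0 <= epsilon < r-1.
d - 1 = 5 - 1 = 4
r - 1 = 3 - 1 = 2
4 = 2*2 + 0, so m = 2, epsilon = 0
pi(d, r) = m(m-1)(r-1)/2 + m*epsilon
= 2*1*2/2 + 2*0
= 4/2 + 0
= 2 + 0 = 2

2


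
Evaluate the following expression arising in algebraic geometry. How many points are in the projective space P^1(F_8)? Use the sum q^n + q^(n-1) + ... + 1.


P^1(F_8) has (q^(n+1) - 1)/(q - 1) points.
= 8^1 + 8^0
= 8 + 1
= 9

9


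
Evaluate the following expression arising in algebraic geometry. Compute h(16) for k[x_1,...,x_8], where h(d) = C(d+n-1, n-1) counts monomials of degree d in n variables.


The Hilbert function for the polynomial ring in 8 variables is:
h(d) = C(d+n-1, n-1)
h(16) = C(16+8-1, 8-1) = C(23, 7)
= 23! / (7! * 16!)
= 245157

245157


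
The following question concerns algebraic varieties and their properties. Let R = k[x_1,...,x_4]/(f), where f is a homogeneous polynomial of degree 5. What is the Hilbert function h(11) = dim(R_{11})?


For R = k[x_1,...,x_n]/(f) with f homogeneous of degree e:
The Hilbert series is (1 - t^e)/(1 - t)^n.
So h(d) = C(d+n-1, n-1) - C(d-e+n-1, n-1) for d >= e.
With n=4, e=5, d=11:
C(11+4-1, 4-1) = C(14, 3) = 364
C(11-5+4-1, 4-1) = C(9, 3) = 84
h(11) = 364 - 84 = 280

280


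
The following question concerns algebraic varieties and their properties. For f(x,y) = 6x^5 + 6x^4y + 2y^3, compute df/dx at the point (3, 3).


df/dx = 5*6*x^4 + 4*6*x^3*y
At (3,3): 5*6*3^4 + 4*6*3^3*3
= 2430 + 1944
= 4374

4374


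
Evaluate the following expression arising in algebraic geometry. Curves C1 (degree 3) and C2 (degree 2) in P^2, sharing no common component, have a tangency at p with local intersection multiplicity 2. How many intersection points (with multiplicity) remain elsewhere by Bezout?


By Bezout's theorem, the total intersection number is d1 * d2.
Total = 3 * 2 = 6
Intersection multiplicity at p = 2
Remaining intersections = 6 - 2 = 4

4


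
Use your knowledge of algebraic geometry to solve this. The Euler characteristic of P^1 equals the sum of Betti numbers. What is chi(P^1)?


The complex projective space P^1 has one cell in each even real dimension 0, 2, ..., 2.
The cohomology groups are H^{2k}(P^1) = Z for k = 0,...,1, and 0 otherwise.
Euler characteristic = sum of Betti numbers = 1 per even-dimensional cohomology group.
chi(P^1) = 1 + 1 = 2

2


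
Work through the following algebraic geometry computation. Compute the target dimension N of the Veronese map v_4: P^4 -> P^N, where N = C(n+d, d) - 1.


The Veronese embedding v_d: P^n -> P^N maps each point to all
degree-d monomials in n+1 homogeneous coordinates.
N = C(n+d, d) - 1
N = C(4+4, 4) - 1
N = C(8, 4) - 1
C(8, 4) = 70
N = 70 - 1 = 69

69


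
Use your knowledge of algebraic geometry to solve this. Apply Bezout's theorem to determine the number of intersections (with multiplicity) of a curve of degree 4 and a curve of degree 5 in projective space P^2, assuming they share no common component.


Bezout's theorem states the intersection count equals the product of degrees.
Intersection count = 4 * 5 = 20

20


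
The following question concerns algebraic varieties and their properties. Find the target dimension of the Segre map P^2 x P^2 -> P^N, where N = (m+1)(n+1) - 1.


The Segre embedding maps P^m x P^n into P^N via
all products of coordinates from each factor.
N = (m+1)(n+1) - 1
N = (2+1)(2+1) - 1
N = 3*3 - 1
N = 9 - 1 = 8

8


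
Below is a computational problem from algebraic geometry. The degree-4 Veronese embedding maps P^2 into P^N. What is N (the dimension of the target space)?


The Veronese embedding v_d: P^n -> P^N maps each point to all
degree-d monomials in n+1 homogeneous coordinates.
N = C(n+d, d) - 1
N = C(2+4, 4) - 1
N = C(6, 4) - 1
C(6, 4) = 15
N = 15 - 1 = 14

14


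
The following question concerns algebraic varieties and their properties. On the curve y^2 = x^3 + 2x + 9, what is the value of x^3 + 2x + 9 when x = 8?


Compute x^3 + 2x + 9 at x = 8:
x^3 = 8^3 = 512
2*x = 2*8 = 16
Sum: 512 + 16 + 9 = 537

537


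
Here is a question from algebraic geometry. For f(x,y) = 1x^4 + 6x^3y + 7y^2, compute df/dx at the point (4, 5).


df/dx = 4*1*x^3 + 3*6*x^2*y
At (4,5): 4*1*4^3 + 3*6*4^2*5
= 256 + 1440
= 1696

1696


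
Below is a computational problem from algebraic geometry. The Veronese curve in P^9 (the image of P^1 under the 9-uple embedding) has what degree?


The rational normal curve in P^9 is the image of P^1 under the 9-uple Veronese.
A general hyperplane in P^9 pulls back to a degree-9 form on P^1, which has 9 zeros,
so the curve meets a general hyperplane in 9 points. Degree = 9.

9


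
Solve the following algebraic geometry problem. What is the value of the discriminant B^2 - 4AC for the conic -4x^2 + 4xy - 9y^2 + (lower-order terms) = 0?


The discriminant of a conic Ax^2 + Bxy + Cy^2 + ... = 0 is B^2 - 4AC.
B^2 = 4^2 = 16
4AC = 4*(-4)*(-9) = 144
Discriminant = 16 - 144 = -128

-128


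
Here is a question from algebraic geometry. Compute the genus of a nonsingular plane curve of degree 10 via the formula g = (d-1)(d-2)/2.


Using the genus formula for smooth plane curves:
g = (d-1)(d-2)/2
g = (10-1)(10-2)/2
g = 9*8/2
g = 72/2 = 36

36


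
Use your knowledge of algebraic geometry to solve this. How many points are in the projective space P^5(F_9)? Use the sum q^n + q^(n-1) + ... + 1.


P^5(F_9) has (q^(n+1) - 1)/(q - 1) points.
= 9^5 + 9^4 + 9^3 + 9^2 + 9^1 + 9^0
= 59049 + 6561 + 729 + 81 + 9 + 1
= 66430

66430


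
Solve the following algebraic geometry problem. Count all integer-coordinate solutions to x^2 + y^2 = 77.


Systematically check integer values of x where x^2 <= 77.
For each valid x, check if 77 - x^2 is a perfect square.
Total integer solutions found: 0

0


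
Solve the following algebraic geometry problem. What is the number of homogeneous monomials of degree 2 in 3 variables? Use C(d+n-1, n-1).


The number of degree-2 monomials in 3 variables is C(d+n-1, n-1).
= C(2+3-1, 3-1) = C(4, 2)
= 6

6


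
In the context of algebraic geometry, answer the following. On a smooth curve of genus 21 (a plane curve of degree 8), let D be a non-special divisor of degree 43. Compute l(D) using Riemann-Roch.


First, compute the genus of a smooth plane curve of degree 8:
g = (d-1)(d-2)/2 = (8-1)(8-2)/2 = 21
For a non-special divisor D (i.e., h^1(D) = 0), Riemann-Roch gives:
l(D) = deg(D) - g + 1
Since deg(D) = 43 >= 2g - 1 = 41, D is non-special.
l(D) = 43 - 21 + 1 = 23

23


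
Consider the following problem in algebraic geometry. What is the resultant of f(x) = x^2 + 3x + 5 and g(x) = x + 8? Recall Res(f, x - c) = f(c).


For Res(f, x - c), we evaluate f at x = c.
f(-8) = (-8)^2 + 3*(-8) + 5
= 64 - 24 + 5
= 40 + 5 = 45
Res(f, g) = 45

45


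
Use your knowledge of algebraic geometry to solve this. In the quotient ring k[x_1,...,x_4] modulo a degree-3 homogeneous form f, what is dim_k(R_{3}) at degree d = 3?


For R = k[x_1,...,x_n]/(f) with f homogeneous of degree e:
The Hilbert series is (1 - t^e)/(1 - t)^n.
So h(d) = C(d+n-1, n-1) - C(d-e+n-1, n-1) for d >= e.
With n=4, e=3, d=3:
C(3+4-1, 4-1) = C(6, 3) = 20
C(3-3+4-1, 4-1) = C(3, 3) = 1
h(3) = 20 - 1 = 19

19


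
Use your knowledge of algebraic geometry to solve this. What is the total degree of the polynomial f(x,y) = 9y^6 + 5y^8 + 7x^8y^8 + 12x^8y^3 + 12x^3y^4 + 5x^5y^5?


Examine each term for its total degree (sum of exponents).
  Term '9y^6' has total degree 0+6 = 6.
  Term '5y^8' has total degree 0+8 = 8.
  Term '7x^8y^8' has total degree 8+8 = 16.
  Term '12x^8y^3' has total degree 8+3 = 11.
  Term '12x^3y^4' has total degree 3+4 = 7.
  Term '5x^5y^5' has total degree 5+5 = 10.
The maximum total degree among all terms is 16.

16


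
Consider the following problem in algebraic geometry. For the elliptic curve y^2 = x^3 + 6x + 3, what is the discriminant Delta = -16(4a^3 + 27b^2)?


Compute each component:
4a^3 = 4*6^3 = 4*216 = 864
27b^2 = 27*3^2 = 27*9 = 243
4a^3 + 27b^2 = 864 + 243 = 1107
Delta = -16*1107 = -17712

-17712


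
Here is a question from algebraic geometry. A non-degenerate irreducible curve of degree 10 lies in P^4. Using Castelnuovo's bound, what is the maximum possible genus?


Castelnuovo's bound: write d - 1 = m(r-1) + epsilon with 0 <= epsilon < r-1.
d - 1 = 10 - 1 = 9
r - 1 = 4 - 1 = 3
9 = 3*3 + 0, so m = 3, epsilon = 0
pi(d, r) = m(m-1)(r-1)/2 + m*epsilon
= 3*2*3/2 + 3*0
= 18/2 + 0
= 9 + 0 = 9

9


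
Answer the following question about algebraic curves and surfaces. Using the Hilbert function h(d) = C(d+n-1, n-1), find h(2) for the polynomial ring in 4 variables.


The Hilbert function for the polynomial ring in 4 variables is:
h(d) = C(d+n-1, n-1)
h(2) = C(2+4-1, 4-1) = C(5, 3)
= 5! / (3! * 2!)
= 10

10


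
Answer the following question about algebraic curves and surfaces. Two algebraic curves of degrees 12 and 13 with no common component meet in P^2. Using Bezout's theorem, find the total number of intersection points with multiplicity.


Bezout's theorem states the intersection count equals the product of degrees.
Intersection count = 12 * 13 = 156

156


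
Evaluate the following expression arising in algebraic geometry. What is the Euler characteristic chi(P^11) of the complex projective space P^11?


The complex projective space P^11 has one cell in each even real dimension 0, 2, ..., 22.
The cohomology groups are H^{2k}(P^11) = Z for k = 0,...,11, and 0 otherwise.
Euler characteristic = sum of Betti numbers = 1 per even-dimensional cohomology group.
chi(P^11) = 11 + 1 = 12

12


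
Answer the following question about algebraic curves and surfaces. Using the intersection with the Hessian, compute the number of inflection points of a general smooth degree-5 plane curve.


For a general smooth plane curve C of degree d, the inflection points are
the intersection of C with its Hessian curve, which has degree 3(d-2).
By Bezout, the total intersection number is d * 3(d-2) = 5 * 9 = 45.
For a general curve every flex is ordinary, so each contributes
multiplicity 1 to C·Hess(C), and the number of distinct inflection
points is 3d(d-2).
Inflection points = 3*5*(5-2) = 3*5*3 = 45

45


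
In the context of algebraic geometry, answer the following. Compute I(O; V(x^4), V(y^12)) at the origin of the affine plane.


The intersection multiplicity of V(x^a) and V(y^b) at the origin is:
I(O; V(x^4), V(y^12)) = dim_k(k[x,y]/(x^4, y^12))
A basis for k[x,y]/(x^4, y^12) is the set of monomials x^i * y^j
where 0 <= i < 4 and 0 <= j < 12.
The number of such monomials is 4 * 12 = 48

48


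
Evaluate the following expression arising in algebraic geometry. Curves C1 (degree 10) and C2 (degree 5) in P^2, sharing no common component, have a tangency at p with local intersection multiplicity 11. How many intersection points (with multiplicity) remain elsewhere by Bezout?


By Bezout's theorem, the total intersection number is d1 * d2.
Total = 10 * 5 = 50
Intersection multiplicity at p = 11
Remaining intersections = 50 - 11 = 39

39


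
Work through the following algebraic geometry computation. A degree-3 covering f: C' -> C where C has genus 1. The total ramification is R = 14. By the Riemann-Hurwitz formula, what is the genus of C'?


Riemann-Hurwitz formula: 2g' - 2 = d(2g - 2) + R
Given: d = 3, g = 1, R = 14
2g' - 2 = 3*(2*1 - 2) + 14
2g' - 2 = 3*0 + 14
2g' - 2 = 0 + 14 = 14
2g' = 16
g' = 8

8


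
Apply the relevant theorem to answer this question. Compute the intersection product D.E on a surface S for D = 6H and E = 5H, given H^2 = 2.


Using bilinearity of the intersection pairing on a surface S:
(aH).(bH) = ab * (H.H)
We have H^2 = 2.
D.E = (6H).(5H) = 6*5*2
= 30*2
= 60

60


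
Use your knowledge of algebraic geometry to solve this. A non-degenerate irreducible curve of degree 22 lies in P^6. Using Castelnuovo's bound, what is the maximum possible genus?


Castelnuovo's bound: write d - 1 = m(r-1) + epsilon with 0 <= epsilon < r-1.
d - 1 = 22 - 1 = 21
r - 1 = 6 - 1 = 5
21 = 4*5 + 1, so m = 4, epsilon = 1
pi(d, r) = m(m-1)(r-1)/2 + m*epsilon
= 4*3*5/2 + 4*1
= 60/2 + 4
= 30 + 4 = 34

34


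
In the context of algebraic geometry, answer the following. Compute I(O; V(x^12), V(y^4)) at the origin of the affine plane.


The intersection multiplicity of V(x^a) and V(y^b) at the origin is:
I(O; V(x^12), V(y^4)) = dim_k(k[x,y]/(x^12, y^4))
A basis for k[x,y]/(x^12, y^4) is the set of monomials x^i * y^j
where 0 <= i < 12 and 0 <= j < 4.
The number of such monomials is 12 * 4 = 48

48


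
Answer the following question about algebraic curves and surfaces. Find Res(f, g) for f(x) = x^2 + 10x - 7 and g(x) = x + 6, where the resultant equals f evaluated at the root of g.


For Res(f, x - c), we evaluate f at x = c.
f(-6) = (-6)^2 + 10*(-6) - 7
= 36 - 60 - 7
= -24 - 7 = -31
Res(f, g) = -31

-31


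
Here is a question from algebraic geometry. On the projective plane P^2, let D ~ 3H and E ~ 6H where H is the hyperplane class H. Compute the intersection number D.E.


Using bilinearity of the intersection pairing on the projective plane P^2:
(aH).(bH) = ab * (H.H)
We have H^2 = 1 (Bezout).
D.E = (3H).(6H) = 3*6*1
= 18*1
= 18

18


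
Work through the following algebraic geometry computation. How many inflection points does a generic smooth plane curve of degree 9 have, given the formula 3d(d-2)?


For a general smooth plane curve C of degree d, the inflection points are
the intersection of C with its Hessian curve, which has degree 3(d-2).
By Bezout, the total intersection number is d * 3(d-2) = 9 * 21 = 189.
For a general curve every flex is ordinary, so each contributes
multiplicity 1 to C·Hess(C), and the number of distinct inflection
points is 3d(d-2).
Inflection points = 3*9*(9-2) = 3*9*7 = 189

189


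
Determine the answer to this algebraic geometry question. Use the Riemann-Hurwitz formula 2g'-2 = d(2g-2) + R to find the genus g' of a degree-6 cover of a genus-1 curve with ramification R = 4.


Riemann-Hurwitz formula: 2g' - 2 = d(2g - 2) + R
Given: d = 6, g = 1, R = 4
2g' - 2 = 6*(2*1 - 2) + 4
2g' - 2 = 6*0 + 4
2g' - 2 = 0 + 4 = 4
2g' = 6
g' = 3

3


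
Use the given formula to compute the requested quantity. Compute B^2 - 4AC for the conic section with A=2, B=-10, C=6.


The discriminant of a conic Ax^2 + Bxy + Cy^2 + ... = 0 is B^2 - 4AC.
B^2 = (-10)^2 = 100
4AC = 4*2*6 = 48
Discriminant = 100 - 48 = 52

52


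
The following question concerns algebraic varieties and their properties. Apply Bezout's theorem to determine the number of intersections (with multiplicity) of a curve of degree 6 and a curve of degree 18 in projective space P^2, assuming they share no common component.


Bezout's theorem states the intersection count equals the product of degrees.
Intersection count = 6 * 18 = 108

108


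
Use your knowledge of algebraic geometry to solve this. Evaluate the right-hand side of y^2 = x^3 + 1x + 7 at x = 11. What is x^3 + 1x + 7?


Compute x^3 + 1x + 7 at x = 11:
x^3 = 11^3 = 1331
1*x = 1*11 = 11
Sum: 1331 + 11 + 7 = 1349

1349


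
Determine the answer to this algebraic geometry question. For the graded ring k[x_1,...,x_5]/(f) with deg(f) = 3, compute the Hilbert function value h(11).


For R = k[x_1,...,x_n]/(f) with f homogeneous of degree e:
The Hilbert series is (1 - t^e)/(1 - t)^n.
So h(d) = C(d+n-1, n-1) - C(d-e+n-1, n-1) for d >= e.
With n=5, e=3, d=11:
C(11+5-1, 5-1) = C(15, 4) = 1365
C(11-3+5-1, 5-1) = C(12, 4) = 495
h(11) = 1365 - 495 = 870

870


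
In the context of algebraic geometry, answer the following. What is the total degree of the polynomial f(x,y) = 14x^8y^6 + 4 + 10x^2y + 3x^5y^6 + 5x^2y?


Examine each term for its total degree (sum of exponents).
  Term '14x^8y^6' has total degree 8+6 = 14.
  Term '4' has total degree 0+0 = 0.
  Term '10x^2y' has total degree 2+1 = 3.
  Term '3x^5y^6' has total degree 5+6 = 11.
  Term '5x^2y' has total degree 2+1 = 3.
The maximum total degree among all terms is 14.

14


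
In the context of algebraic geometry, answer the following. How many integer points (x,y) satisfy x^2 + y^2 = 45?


Systematically check integer values of x where x^2 <= 45.
For each valid x, check if 45 - x^2 is a perfect square.
x=3: 45 - 9 = 36, sqrt = 6 (valid)
x=6: 45 - 36 = 9, sqrt = 3 (valid)
Total integer solutions found: 8

8


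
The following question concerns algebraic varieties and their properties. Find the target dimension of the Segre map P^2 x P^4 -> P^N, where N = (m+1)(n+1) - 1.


The Segre embedding maps P^m x P^n into P^N via
all products of coordinates from each factor.
N = (m+1)(n+1) - 1
N = (2+1)(4+1) - 1
N = 3*5 - 1
N = 15 - 1 = 14

14


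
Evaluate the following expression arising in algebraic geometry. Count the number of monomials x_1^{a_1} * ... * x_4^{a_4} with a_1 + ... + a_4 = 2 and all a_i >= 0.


The number of degree-2 monomials in 4 variables is C(d+n-1, n-1).
= C(2+4-1, 4-1) = C(5, 3)
= 10

10


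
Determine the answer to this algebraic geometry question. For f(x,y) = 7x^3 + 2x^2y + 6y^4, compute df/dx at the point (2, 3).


df/dx = 3*7*x^2 + 2*2*x^1*y
At (2,3): 3*7*2^2 + 2*2*2^1*3
= 84 + 24
= 108

108


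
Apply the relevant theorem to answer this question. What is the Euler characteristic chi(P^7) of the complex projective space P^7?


The complex projective space P^7 has one cell in each even real dimension 0, 2, ..., 14.
The cohomology groups are H^{2k}(P^7) = Z for k = 0,...,7, and 0 otherwise.
Euler characteristic = sum of Betti numbers = 1 per even-dimensional cohomology group.
chi(P^7) = 7 + 1 = 8

8


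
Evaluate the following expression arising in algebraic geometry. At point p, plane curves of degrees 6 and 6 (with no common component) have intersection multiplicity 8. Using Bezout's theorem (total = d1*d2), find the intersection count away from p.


By Bezout's theorem, the total intersection number is d1 * d2.
Total = 6 * 6 = 36
Intersection multiplicity at p = 8
Remaining intersections = 36 - 8 = 28

28


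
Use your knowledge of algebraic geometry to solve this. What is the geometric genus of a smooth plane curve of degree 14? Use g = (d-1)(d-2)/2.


Using the genus formula for smooth plane curves:
g = (d-1)(d-2)/2
g = (14-1)(14-2)/2
g = 13*12/2
g = 156/2 = 78

78


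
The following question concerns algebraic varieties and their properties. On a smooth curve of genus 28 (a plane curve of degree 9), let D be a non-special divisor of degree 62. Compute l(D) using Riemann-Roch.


First, compute the genus of a smooth plane curve of degree 9:
g = (d-1)(d-2)/2 = (9-1)(9-2)/2 = 28
For a non-special divisor D (i.e., h^1(D) = 0), Riemann-Roch gives:
l(D) = deg(D) - g + 1
Since deg(D) = 62 >= 2g - 1 = 55, D is non-special.
l(D) = 62 - 28 + 1 = 35

35


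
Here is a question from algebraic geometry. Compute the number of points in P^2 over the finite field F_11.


P^2(F_11) has (q^(n+1) - 1)/(q - 1) points.
= 11^2 + 11^1 + 11^0
= 121 + 11 + 1
= 133

133


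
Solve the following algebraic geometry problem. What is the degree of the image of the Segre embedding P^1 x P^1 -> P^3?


The degree of the Segre variety P^1 x P^1 is C(m+n, m).
= C(2, 1)
= 2

2


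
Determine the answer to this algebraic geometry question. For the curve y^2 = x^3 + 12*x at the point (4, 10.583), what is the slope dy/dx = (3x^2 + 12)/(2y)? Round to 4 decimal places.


Using implicit differentiation of y^2 = x^3 + 12*x:
2y * dy/dx = 3x^2 + 12
dy/dx = (3x^2 + 12)/(2y)
Numerator: 3*4^2 + 12 = 60
Denominator: 2*10.583 = 21.166
dy/dx = 60/21.166 = 2.8347

2.8347


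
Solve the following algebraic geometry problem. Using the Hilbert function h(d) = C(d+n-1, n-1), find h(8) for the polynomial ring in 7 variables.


The Hilbert function for the polynomial ring in 7 variables is:
h(d) = C(d+n-1, n-1)
h(8) = C(8+7-1, 7-1) = C(14, 6)
= 14! / (6! * 8!)
= 3003

3003


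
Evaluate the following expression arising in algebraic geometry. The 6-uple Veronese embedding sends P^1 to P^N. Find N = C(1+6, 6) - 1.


The Veronese embedding v_d: P^n -> P^N maps each point to all
degree-d monomials in n+1 homogeneous coordinates.
N = C(n+d, d) - 1
N = C(1+6, 6) - 1
N = C(7, 6) - 1
C(7, 6) = 7
N = 7 - 1 = 6

6


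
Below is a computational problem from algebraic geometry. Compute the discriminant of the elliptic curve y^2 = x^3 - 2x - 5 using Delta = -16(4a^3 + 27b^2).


Compute each component:
4a^3 = 4*(-2)^3 = 4*(-8) = -32
27b^2 = 27*(-5)^2 = 27*25 = 675
4a^3 + 27b^2 = -32 + 675 = 643
Delta = -16*643 = -10288

-10288


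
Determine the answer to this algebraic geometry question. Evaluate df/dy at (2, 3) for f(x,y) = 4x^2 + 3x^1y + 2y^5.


df/dy = 3*x^1 + 5*2*y^4
At (2,3): 3*2^1 + 5*2*3^4
= 6 + 810
= 816

816


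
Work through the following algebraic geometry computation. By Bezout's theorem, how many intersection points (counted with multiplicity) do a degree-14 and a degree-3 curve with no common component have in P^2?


Bezout's theorem states the intersection count equals the product of degrees.
Intersection count = 14 * 3 = 42

42


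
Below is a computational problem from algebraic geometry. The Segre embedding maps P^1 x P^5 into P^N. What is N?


The Segre embedding maps P^m x P^n into P^N via
all products of coordinates from each factor.
N = (m+1)(n+1) - 1
N = (1+1)(5+1) - 1
N = 2*6 - 1
N = 12 - 1 = 11

11


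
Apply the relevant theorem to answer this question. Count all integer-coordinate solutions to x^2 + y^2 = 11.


Systematically check integer values of x where x^2 <= 11.
For each valid x, check if 11 - x^2 is a perfect square.
Total integer solutions found: 0

0


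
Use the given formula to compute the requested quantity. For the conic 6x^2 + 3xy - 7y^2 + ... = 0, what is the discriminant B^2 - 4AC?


The discriminant of a conic Ax^2 + Bxy + Cy^2 + ... = 0 is B^2 - 4AC.
B^2 = 3^2 = 9
4AC = 4*6*(-7) = -168
Discriminant = 9 + 168 = 177

177


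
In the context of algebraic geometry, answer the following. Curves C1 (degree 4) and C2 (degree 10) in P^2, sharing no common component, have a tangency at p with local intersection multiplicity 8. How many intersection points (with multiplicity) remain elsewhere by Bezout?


By Bezout's theorem, the total intersection number is d1 * d2.
Total = 4 * 10 = 40
Intersection multiplicity at p = 8
Remaining intersections = 40 - 8 = 32

32


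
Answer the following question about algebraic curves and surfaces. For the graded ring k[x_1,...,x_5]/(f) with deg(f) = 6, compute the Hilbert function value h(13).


For R = k[x_1,...,x_n]/(f) with f homogeneous of degree e:
The Hilbert series is (1 - t^e)/(1 - t)^n.
So h(d) = C(d+n-1, n-1) - C(d-e+n-1, n-1) for d >= e.
With n=5, e=6, d=13:
C(13+5-1, 5-1) = C(17, 4) = 2380
C(13-6+5-1, 5-1) = C(11, 4) = 330
h(13) = 2380 - 330 = 2050

2050


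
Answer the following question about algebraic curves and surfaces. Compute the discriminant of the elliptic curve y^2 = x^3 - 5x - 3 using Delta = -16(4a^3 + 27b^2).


Compute each component:
4a^3 = 4*(-5)^3 = 4*(-125) = -500
27b^2 = 27*(-3)^2 = 27*9 = 243
4a^3 + 27b^2 = -500 + 243 = -257
Delta = -16*(-257) = 4112

4112


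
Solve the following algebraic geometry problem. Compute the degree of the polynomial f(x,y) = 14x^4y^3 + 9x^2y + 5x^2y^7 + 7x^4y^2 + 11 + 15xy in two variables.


Examine each term for its total degree (sum of exponents).
  Term '14x^4y^3' has total degree 4+3 = 7.
  Term '9x^2y' has total degree 2+1 = 3.
  Term '5x^2y^7' has total degree 2+7 = 9.
  Term '7x^4y^2' has total degree 4+2 = 6.
  Term '11' has total degree 0+0 = 0.
  Term '15xy' has total degree 1+1 = 2.
The maximum total degree among all terms is 9.

9


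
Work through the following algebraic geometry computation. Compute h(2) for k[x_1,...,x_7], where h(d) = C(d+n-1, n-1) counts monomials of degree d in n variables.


The Hilbert function for the polynomial ring in 7 variables is:
h(d) = C(d+n-1, n-1)
h(2) = C(2+7-1, 7-1) = C(8, 6)
= 8! / (6! * 2!)
= 28

28


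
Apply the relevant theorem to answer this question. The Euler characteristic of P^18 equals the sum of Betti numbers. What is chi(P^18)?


The complex projective space P^18 has one cell in each even real dimension 0, 2, ..., 36.
The cohomology groups are H^{2k}(P^18) = Z for k = 0,...,18, and 0 otherwise.
Euler characteristic = sum of Betti numbers = 1 per even-dimensional cohomology group.
chi(P^18) = 18 + 1 = 19

19


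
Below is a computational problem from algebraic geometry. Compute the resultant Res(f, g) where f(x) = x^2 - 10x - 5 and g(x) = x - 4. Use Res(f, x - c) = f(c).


For Res(f, x - c), we evaluate f at x = c.
f(4) = 4^2 - 10*4 - 5
= 16 - 40 - 5
= -24 - 5 = -29
Res(f, g) = -29

-29


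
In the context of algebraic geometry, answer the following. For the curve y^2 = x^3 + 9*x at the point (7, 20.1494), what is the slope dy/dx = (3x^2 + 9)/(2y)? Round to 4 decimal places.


Using implicit differentiation of y^2 = x^3 + 9*x:
2y * dy/dx = 3x^2 + 9
dy/dx = (3x^2 + 9)/(2y)
Numerator: 3*7^2 + 9 = 156
Denominator: 2*20.1494 = 40.2988
dy/dx = 156/40.2988 = 3.8711

3.8711


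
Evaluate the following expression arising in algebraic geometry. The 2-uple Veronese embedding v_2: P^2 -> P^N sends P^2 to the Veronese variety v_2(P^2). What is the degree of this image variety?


The Veronese variety v_2(P^2) has degree d^r.
d^r = 2^2 = 4

4


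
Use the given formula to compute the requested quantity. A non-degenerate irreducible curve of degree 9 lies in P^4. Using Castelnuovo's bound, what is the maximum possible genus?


Castelnuovo's bound: write d - 1 = m(r-1) + epsilon with 0 <= epsilon < r-1.
d - 1 = 9 - 1 = 8
r - 1 = 4 - 1 = 3
8 = 2*3 + 2, so m = 2, epsilon = 2
pi(d, r) = m(m-1)(r-1)/2 + m*epsilon
= 2*1*3/2 + 2*2
= 6/2 + 4
= 3 + 4 = 7

7


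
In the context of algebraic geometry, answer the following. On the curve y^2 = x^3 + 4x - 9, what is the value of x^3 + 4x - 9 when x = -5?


Compute x^3 + 4x - 9 at x = -5:
x^3 = (-5)^3 = -125
4*x = 4*(-5) = -20
Sum: -125 - 20 - 9 = -154

-154


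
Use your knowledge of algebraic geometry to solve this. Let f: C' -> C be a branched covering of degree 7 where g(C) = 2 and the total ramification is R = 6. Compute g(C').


Riemann-Hurwitz formula: 2g' - 2 = d(2g - 2) + R
Given: d = 7, g = 2, R = 6
2g' - 2 = 7*(2*2 - 2) + 6
2g' - 2 = 7*2 + 6
2g' - 2 = 14 + 6 = 20
2g' = 22
g' = 11

11


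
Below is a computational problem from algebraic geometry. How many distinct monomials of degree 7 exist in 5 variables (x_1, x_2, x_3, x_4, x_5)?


The number of degree-7 monomials in 5 variables is C(d+n-1, n-1).
= C(7+5-1, 5-1) = C(11, 4)
= 330

330


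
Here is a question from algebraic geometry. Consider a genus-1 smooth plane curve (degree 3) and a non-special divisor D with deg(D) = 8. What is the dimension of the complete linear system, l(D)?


First, compute the genus of a smooth plane curve of degree 3:
g = (d-1)(d-2)/2 = (3-1)(3-2)/2 = 1
For a non-special divisor D (i.e., h^1(D) = 0), Riemann-Roch gives:
l(D) = deg(D) - g + 1
Since deg(D) = 8 >= 2g - 1 = 1, D is non-special.
l(D) = 8 - 1 + 1 = 8

8


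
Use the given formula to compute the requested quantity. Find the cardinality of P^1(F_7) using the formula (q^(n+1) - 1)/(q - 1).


P^1(F_7) has (q^(n+1) - 1)/(q - 1) points.
= 7^1 + 7^0
= 7 + 1
= 8

8


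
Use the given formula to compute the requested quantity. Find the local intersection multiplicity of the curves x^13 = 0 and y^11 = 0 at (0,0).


The intersection multiplicity of V(x^a) and V(y^b) at the origin is:
I(O; V(x^13), V(y^11)) = dim_k(k[x,y]/(x^13, y^11))
A basis for k[x,y]/(x^13, y^11) is the set of monomials x^i * y^j
where 0 <= i < 13 and 0 <= j < 11.
The number of such monomials is 13 * 11 = 143

143


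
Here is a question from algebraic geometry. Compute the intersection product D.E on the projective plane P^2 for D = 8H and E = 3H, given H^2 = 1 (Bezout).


Using bilinearity of the intersection pairing on the projective plane P^2:
(aH).(bH) = ab * (H.H)
We have H^2 = 1 (Bezout).
D.E = (8H).(3H) = 8*3*1
= 24*1
= 24

24


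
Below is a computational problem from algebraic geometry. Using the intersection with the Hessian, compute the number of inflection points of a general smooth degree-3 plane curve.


For a general smooth plane curve C of degree d, the inflection points are
the intersection of C with its Hessian curve, which has degree 3(d-2).
By Bezout, the total intersection number is d * 3(d-2) = 3 * 3 = 9.
For a general curve every flex is ordinary, so each contributes
multiplicity 1 to C·Hess(C), and the number of distinct inflection
points is 3d(d-2).
Inflection points = 3*3*(3-2) = 3*3*1 = 9

9


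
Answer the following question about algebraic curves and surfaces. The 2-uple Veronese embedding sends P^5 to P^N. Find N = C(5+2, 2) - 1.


The Veronese embedding v_d: P^n -> P^N maps each point to all
degree-d monomials in n+1 homogeneous coordinates.
N = C(n+d, d) - 1
N = C(5+2, 2) - 1
N = C(7, 2) - 1
C(7, 2) = 21
N = 21 - 1 = 20

20


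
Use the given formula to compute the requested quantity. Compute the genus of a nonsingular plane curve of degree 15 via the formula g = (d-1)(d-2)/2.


Using the genus formula for smooth plane curves:
g = (d-1)(d-2)/2
g = (15-1)(15-2)/2
g = 14*13/2
g = 182/2 = 91

91


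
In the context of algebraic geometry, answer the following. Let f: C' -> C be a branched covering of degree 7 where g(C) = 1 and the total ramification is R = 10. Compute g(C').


Riemann-Hurwitz formula: 2g' - 2 = d(2g - 2) + R
Given: d = 7, g = 1, R = 10
2g' - 2 = 7*(2*1 - 2) + 10
2g' - 2 = 7*0 + 10
2g' - 2 = 0 + 10 = 10
2g' = 12
g' = 6

6


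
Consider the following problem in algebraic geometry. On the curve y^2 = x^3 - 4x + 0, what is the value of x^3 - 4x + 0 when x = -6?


Compute x^3 - 4x + 0 at x = -6:
x^3 = (-6)^3 = -216
(-4)*x = (-4)*(-6) = 24
Sum: -216 + 24 + 0 = -192

-192


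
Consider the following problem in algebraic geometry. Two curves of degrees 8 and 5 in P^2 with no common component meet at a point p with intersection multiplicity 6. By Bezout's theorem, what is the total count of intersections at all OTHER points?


By Bezout's theorem, the total intersection number is d1 * d2.
Total = 8 * 5 = 40
Intersection multiplicity at p = 6
Remaining intersections = 40 - 6 = 34

34


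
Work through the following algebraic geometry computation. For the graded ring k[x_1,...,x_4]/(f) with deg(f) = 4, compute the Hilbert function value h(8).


For R = k[x_1,...,x_n]/(f) with f homogeneous of degree e:
The Hilbert series is (1 - t^e)/(1 - t)^n.
So h(d) = C(d+n-1, n-1) - C(d-e+n-1, n-1) for d >= e.
With n=4, e=4, d=8:
C(8+4-1, 4-1) = C(11, 3) = 165
C(8-4+4-1, 4-1) = C(7, 3) = 35
h(8) = 165 - 35 = 130

130


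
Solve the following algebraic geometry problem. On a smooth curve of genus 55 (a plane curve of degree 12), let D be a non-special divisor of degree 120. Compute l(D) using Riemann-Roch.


First, compute the genus of a smooth plane curve of degree 12:
g = (d-1)(d-2)/2 = (12-1)(12-2)/2 = 55
For a non-special divisor D (i.e., h^1(D) = 0), Riemann-Roch gives:
l(D) = deg(D) - g + 1
Since deg(D) = 120 >= 2g - 1 = 109, D is non-special.
l(D) = 120 - 55 + 1 = 66

66


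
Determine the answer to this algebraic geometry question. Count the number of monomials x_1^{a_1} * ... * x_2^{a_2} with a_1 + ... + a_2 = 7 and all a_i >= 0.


The number of degree-7 monomials in 2 variables is C(d+n-1, n-1).
= C(7+2-1, 2-1) = C(8, 1)
= 8

8


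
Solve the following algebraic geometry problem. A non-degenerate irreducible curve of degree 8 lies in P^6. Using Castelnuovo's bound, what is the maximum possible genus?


Castelnuovo's bound: write d - 1 = m(r-1) + epsilon with 0 <= epsilon < r-1.
d - 1 = 8 - 1 = 7
r - 1 = 6 - 1 = 5
7 = 1*5 + 2, so m = 1, epsilon = 2
pi(d, r) = m(m-1)(r-1)/2 + m*epsilon
= 1*0*5/2 + 1*2
= 0/2 + 2
= 0 + 2 = 2

2


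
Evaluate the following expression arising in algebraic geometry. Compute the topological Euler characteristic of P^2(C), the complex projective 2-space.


The complex projective space P^2 has one cell in each even real dimension 0, 2, ..., 4.
The cohomology groups are H^{2k}(P^2) = Z for k = 0,...,2, and 0 otherwise.
Euler characteristic = sum of Betti numbers = 1 per even-dimensional cohomology group.
chi(P^2) = 2 + 1 = 3

3


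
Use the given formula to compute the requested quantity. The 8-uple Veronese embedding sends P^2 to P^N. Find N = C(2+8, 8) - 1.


The Veronese embedding v_d: P^n -> P^N maps each point to all
degree-d monomials in n+1 homogeneous coordinates.
N = C(n+d, d) - 1
N = C(2+8, 8) - 1
N = C(10, 8) - 1
C(10, 8) = 45
N = 45 - 1 = 44

44


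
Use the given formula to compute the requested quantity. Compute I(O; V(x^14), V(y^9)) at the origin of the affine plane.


The intersection multiplicity of V(x^a) and V(y^b) at the origin is:
I(O; V(x^14), V(y^9)) = dim_k(k[x,y]/(x^14, y^9))
A basis for k[x,y]/(x^14, y^9) is the set of monomials x^i * y^j
where 0 <= i < 14 and 0 <= j < 9.
The number of such monomials is 14 * 9 = 126

126


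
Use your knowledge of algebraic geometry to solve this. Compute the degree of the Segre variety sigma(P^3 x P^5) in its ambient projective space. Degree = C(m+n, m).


The degree of the Segre variety P^3 x P^5 is C(m+n, m).
= C(8, 3)
= 56

56


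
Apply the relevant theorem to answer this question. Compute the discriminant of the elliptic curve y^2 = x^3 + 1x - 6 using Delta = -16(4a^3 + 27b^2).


Compute each component:
4a^3 = 4*1^3 = 4*1 = 4
27b^2 = 27*(-6)^2 = 27*36 = 972
4a^3 + 27b^2 = 4 + 972 = 976
Delta = -16*976 = -15616

-15616


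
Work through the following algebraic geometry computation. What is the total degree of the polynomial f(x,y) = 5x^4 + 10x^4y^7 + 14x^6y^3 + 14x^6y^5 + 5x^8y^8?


Examine each term for its total degree (sum of exponents).
  Term '5x^4' has total degree 4+0 = 4.
  Term '10x^4y^7' has total degree 4+7 = 11.
  Term '14x^6y^3' has total degree 6+3 = 9.
  Term '14x^6y^5' has total degree 6+5 = 11.
  Term '5x^8y^8' has total degree 8+8 = 16.
The maximum total degree among all terms is 16.

16


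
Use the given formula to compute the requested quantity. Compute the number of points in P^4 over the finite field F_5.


P^4(F_5) has (q^(n+1) - 1)/(q - 1) points.
= 5^4 + 5^3 + 5^2 + 5^1 + 5^0
= 625 + 125 + 25 + 5 + 1
= 781

781


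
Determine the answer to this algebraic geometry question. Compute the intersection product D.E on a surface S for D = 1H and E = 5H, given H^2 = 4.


Using bilinearity of the intersection pairing on a surface S:
(aH).(bH) = ab * (H.H)
We have H^2 = 4.
D.E = (1H).(5H) = 1*5*4
= 5*4
= 20

20


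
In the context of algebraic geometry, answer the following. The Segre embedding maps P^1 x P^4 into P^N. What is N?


The Segre embedding maps P^m x P^n into P^N via
all products of coordinates from each factor.
N = (m+1)(n+1) - 1
N = (1+1)(4+1) - 1
N = 2*5 - 1
N = 10 - 1 = 9

9


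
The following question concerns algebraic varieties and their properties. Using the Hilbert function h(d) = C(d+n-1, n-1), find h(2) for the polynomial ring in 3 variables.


The Hilbert function for the polynomial ring in 3 variables is:
h(d) = C(d+n-1, n-1)
h(2) = C(2+3-1, 3-1) = C(4, 2)
= 4! / (2! * 2!)
= 6

6


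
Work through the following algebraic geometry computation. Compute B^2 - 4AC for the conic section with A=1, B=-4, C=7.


The discriminant of a conic Ax^2 + Bxy + Cy^2 + ... = 0 is B^2 - 4AC.
B^2 = (-4)^2 = 16
4AC = 4*1*7 = 28
Discriminant = 16 - 28 = -12

-12


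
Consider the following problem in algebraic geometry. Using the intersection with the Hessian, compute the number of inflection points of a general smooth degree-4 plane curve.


For a general smooth plane curve C of degree d, the inflection points are
the intersection of C with its Hessian curve, which has degree 3(d-2).
By Bezout, the total intersection number is d * 3(d-2) = 4 * 6 = 24.
For a general curve every flex is ordinary, so each contributes
multiplicity 1 to C·Hess(C), and the number of distinct inflection
points is 3d(d-2).
Inflection points = 3*4*(4-2) = 3*4*2 = 24

24


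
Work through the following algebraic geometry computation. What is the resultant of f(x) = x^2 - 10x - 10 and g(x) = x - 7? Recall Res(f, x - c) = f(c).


For Res(f, x - c), we evaluate f at x = c.
f(7) = 7^2 - 10*7 - 10
= 49 - 70 - 10
= -21 - 10 = -31
Res(f, g) = -31

-31


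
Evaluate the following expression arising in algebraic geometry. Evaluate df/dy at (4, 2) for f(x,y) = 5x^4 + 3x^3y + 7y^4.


df/dy = 3*x^3 + 4*7*y^3
At (4,2): 3*4^3 + 4*7*2^3
= 192 + 224
= 416

416


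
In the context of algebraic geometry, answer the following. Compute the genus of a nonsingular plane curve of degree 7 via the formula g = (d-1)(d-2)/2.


Using the genus formula for smooth plane curves:
g = (d-1)(d-2)/2
g = (7-1)(7-2)/2
g = 6*5/2
g = 30/2 = 15

15


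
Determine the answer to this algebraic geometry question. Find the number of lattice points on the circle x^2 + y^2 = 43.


Systematically check integer values of x where x^2 <= 43.
For each valid x, check if 43 - x^2 is a perfect square.
Total integer solutions found: 0

0


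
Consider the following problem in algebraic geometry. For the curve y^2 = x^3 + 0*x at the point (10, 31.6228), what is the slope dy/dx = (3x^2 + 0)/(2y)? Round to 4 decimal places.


Using implicit differentiation of y^2 = x^3 + 0*x:
2y * dy/dx = 3x^2 + 0
dy/dx = (3x^2 + 0)/(2y)
Numerator: 3*10^2 + 0 = 300
Denominator: 2*31.6228 = 63.2456
dy/dx = 300/63.2456 = 4.7434

4.7434
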